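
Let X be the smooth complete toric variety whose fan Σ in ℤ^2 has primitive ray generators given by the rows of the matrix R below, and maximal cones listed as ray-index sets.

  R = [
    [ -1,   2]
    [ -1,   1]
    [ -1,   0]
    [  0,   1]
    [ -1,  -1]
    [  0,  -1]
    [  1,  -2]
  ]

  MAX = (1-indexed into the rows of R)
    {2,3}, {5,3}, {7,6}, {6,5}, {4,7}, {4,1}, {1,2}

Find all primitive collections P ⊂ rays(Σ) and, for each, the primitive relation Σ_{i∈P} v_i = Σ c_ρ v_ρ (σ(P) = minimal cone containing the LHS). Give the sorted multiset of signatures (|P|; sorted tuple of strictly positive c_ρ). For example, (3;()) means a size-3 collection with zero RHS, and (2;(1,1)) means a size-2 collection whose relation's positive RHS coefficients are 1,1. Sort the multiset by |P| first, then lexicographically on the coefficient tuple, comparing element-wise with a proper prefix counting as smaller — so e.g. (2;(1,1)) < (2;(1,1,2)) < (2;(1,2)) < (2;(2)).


Σ has 14 primitive collections:

  {1,7}:  v_{1} + v_{7} = 0  →  sig = (2;())
  {4,6}:  v_{4} + v_{6} = 0  →  sig = (2;())
  {1,6}:  v_{1} + v_{6} = v_{2}  →  sig = (2;(1))
  {2,4}:  v_{2} + v_{4} = v_{1}  →  sig = (2;(1))
  {2,6}:  v_{2} + v_{6} = v_{3}  →  sig = (2;(1))
  {2,7}:  v_{2} + v_{7} = v_{6}  →  sig = (2;(1))
  {3,4}:  v_{3} + v_{4} = v_{2}  →  sig = (2;(1))
  {3,6}:  v_{3} + v_{6} = v_{5}  →  sig = (2;(1))
  {4,5}:  v_{4} + v_{5} = v_{3}  →  sig = (2;(1))
  {1,5}:  v_{1} + v_{5} = v_{2} + v_{3}  →  sig = (2;(1,1))
  {1,3}:  v_{1} + v_{3} = 2·v_{2}  →  sig = (2;(2))
  {2,5}:  v_{2} + v_{5} = 2·v_{3}  →  sig = (2;(2))
  {3,7}:  v_{3} + v_{7} = 2·v_{6}  →  sig = (2;(2))
  {5,7}:  v_{5} + v_{7} = 3·v_{6}  →  sig = (2;(3))

Sorted signature multiset PRS(X):
    (2;())
    (2;())
    (2;(1))
    (2;(1))
    (2;(1))
    (2;(1))
    (2;(1))
    (2;(1))
    (2;(1))
    (2;(1,1))
    (2;(2))
    (2;(2))
    (2;(2))
    (2;(3))


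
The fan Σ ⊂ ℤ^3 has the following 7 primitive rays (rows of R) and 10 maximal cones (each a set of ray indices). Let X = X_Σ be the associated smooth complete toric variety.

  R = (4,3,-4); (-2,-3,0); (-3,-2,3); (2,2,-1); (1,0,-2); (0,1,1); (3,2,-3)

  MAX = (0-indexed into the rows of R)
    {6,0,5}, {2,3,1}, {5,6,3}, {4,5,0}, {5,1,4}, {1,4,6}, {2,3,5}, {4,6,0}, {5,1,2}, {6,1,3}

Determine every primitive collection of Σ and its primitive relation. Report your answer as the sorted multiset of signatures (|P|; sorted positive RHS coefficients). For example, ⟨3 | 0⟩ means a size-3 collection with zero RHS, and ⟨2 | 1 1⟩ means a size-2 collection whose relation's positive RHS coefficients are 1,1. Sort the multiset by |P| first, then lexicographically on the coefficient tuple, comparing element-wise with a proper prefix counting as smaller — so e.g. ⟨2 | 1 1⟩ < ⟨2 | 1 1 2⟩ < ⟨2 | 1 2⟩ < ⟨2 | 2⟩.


Minimal non-faces — 9 found among 7 rays, 10 max cones:

  P={2,6}:  v_{2} + v_{6} = 0  ⇒ sig = ⟨2 | 0⟩
  P={3,4}:  v_{3} + v_{4} = v_{6}  ⇒ sig = ⟨2 | 1⟩
  P={0,2}:  v_{0} + v_{2} = v_{4} + v_{5}  ⇒ sig = ⟨2 | 1 1⟩
  P={2,4}:  v_{2} + v_{4} = v_{1} + v_{5}  ⇒ sig = ⟨2 | 1 1⟩
  P={0,3}:  v_{0} + v_{3} = v_{5} + 2·v_{6}  ⇒ sig = ⟨2 | 1 2⟩
  P={0,1}:  v_{0} + v_{1} = 2·v_{4}  ⇒ sig = ⟨2 | 2⟩
  P={1,3,5}:  v_{1} + v_{3} + v_{5} = 0  ⇒ sig = ⟨3 | 0⟩
  P={1,5,6}:  v_{1} + v_{5} + v_{6} = v_{4}  ⇒ sig = ⟨3 | 1⟩
  P={4,5,6}:  v_{4} + v_{5} + v_{6} = v_{0}  ⇒ sig = ⟨3 | 1⟩

so the primitive-relation signature multiset is
    ⟨2 | 0⟩
    ⟨2 | 1⟩
    ⟨2 | 1 1⟩
    ⟨2 | 1 1⟩
    ⟨2 | 1 2⟩
    ⟨2 | 2⟩
    ⟨3 | 0⟩
    ⟨3 | 1⟩
    ⟨3 | 1⟩


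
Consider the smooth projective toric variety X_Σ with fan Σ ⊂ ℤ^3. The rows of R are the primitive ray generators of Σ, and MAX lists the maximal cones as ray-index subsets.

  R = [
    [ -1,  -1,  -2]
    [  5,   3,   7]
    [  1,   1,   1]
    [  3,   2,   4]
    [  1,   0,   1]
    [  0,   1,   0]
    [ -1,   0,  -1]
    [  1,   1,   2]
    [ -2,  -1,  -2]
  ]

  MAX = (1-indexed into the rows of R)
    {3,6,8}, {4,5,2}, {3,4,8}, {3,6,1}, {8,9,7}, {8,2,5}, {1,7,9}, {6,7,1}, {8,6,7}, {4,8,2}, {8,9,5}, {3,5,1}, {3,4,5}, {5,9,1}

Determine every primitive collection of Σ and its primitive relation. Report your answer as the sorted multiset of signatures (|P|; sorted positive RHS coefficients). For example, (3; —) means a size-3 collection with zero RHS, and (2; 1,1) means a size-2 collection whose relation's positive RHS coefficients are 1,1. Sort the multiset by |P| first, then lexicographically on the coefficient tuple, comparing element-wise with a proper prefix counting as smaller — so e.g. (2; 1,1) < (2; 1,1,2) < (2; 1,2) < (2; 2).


Σ has 17 primitive collections:

  {1,8}:  v_{1} + v_{8} = 0  ⇒ sig = (2; —)
  {5,7}:  v_{5} + v_{7} = 0  ⇒ sig = (2; —)
  {3,7}:  v_{3} + v_{7} = v_{6}  ⇒ sig = (2; 1)
  {3,9}:  v_{3} + v_{9} = v_{7}  ⇒ sig = (2; 1)
  {4,9}:  v_{4} + v_{9} = v_{8}  ⇒ sig = (2; 1)
  {5,6}:  v_{5} + v_{6} = v_{3}  ⇒ sig = (2; 1)
  {1,2}:  v_{1} + v_{2} = v_{4} + v_{5}  ⇒ sig = (2; 1,1)
  {1,4}:  v_{1} + v_{4} = v_{3} + v_{5}  ⇒ sig = (2; 1,1)
  {2,7}:  v_{2} + v_{7} = v_{4} + v_{8}  ⇒ sig = (2; 1,1)
  {4,7}:  v_{4} + v_{7} = v_{3} + v_{8}  ⇒ sig = (2; 1,1)
  {2,6}:  v_{2} + v_{6} = v_{3} + v_{4} + v_{8}  ⇒ sig = (2; 1,1,1)
  {2,9}:  v_{2} + v_{9} = v_{5} + 2·v_{8}  ⇒ sig = (2; 1,2)
  {4,6}:  v_{4} + v_{6} = 2·v_{3} + v_{8}  ⇒ sig = (2; 1,2)
  {2,3}:  v_{2} + v_{3} = 2·v_{4}  ⇒ sig = (2; 2)
  {6,9}:  v_{6} + v_{9} = 2·v_{7}  ⇒ sig = (2; 2)
  {3,5,8}:  v_{3} + v_{5} + v_{8} = v_{4}  ⇒ sig = (3; 1)
  {4,5,8}:  v_{4} + v_{5} + v_{8} = v_{2}  ⇒ sig = (3; 1)

Hence PRS(X_Σ) =
    |P|=2: 15 collections, coeffs (), (), (1), (1), (1), (1), (1,1), (1,1), (1,1), (1,1), (1,1,1), (1,2), (1,2), (2), (2)
    |P|=3: 2 collections, coeffs (1), (1)


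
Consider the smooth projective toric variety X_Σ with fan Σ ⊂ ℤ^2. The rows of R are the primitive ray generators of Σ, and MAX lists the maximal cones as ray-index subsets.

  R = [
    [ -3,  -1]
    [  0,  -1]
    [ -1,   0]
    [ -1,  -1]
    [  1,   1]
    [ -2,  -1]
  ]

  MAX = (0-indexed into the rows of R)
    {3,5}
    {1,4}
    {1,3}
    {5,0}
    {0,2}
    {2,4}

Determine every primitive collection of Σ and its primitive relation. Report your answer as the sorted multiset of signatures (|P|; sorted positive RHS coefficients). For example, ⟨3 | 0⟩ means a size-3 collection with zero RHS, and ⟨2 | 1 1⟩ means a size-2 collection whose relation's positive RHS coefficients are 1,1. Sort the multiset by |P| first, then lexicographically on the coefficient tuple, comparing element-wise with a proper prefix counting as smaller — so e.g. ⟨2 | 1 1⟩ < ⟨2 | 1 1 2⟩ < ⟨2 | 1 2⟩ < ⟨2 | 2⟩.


|primitive collections| = 9. Relations:

  • {3,4}:  v_{3} + v_{4} = 0  ⇒ sig = ⟨2 | 0⟩
  • {1,2}:  v_{1} + v_{2} = v_{3}  ⇒ sig = ⟨2 | 1⟩
  • {2,3}:  v_{2} + v_{3} = v_{5}  ⇒ sig = ⟨2 | 1⟩
  • {2,5}:  v_{2} + v_{5} = v_{0}  ⇒ sig = ⟨2 | 1⟩
  • {4,5}:  v_{4} + v_{5} = v_{2}  ⇒ sig = ⟨2 | 1⟩
  • {0,1}:  v_{0} + v_{1} = v_{3} + v_{5}  ⇒ sig = ⟨2 | 1 1⟩
  • {0,3}:  v_{0} + v_{3} = 2·v_{5}  ⇒ sig = ⟨2 | 2⟩
  • {0,4}:  v_{0} + v_{4} = 2·v_{2}  ⇒ sig = ⟨2 | 2⟩
  • {1,5}:  v_{1} + v_{5} = 2·v_{3}  ⇒ sig = ⟨2 | 2⟩

so the primitive-relation signature multiset is
{ ⟨2 | 0⟩,  ⟨2 | 1⟩ ×4,  ⟨2 | 1 1⟩,  ⟨2 | 2⟩ ×3 }


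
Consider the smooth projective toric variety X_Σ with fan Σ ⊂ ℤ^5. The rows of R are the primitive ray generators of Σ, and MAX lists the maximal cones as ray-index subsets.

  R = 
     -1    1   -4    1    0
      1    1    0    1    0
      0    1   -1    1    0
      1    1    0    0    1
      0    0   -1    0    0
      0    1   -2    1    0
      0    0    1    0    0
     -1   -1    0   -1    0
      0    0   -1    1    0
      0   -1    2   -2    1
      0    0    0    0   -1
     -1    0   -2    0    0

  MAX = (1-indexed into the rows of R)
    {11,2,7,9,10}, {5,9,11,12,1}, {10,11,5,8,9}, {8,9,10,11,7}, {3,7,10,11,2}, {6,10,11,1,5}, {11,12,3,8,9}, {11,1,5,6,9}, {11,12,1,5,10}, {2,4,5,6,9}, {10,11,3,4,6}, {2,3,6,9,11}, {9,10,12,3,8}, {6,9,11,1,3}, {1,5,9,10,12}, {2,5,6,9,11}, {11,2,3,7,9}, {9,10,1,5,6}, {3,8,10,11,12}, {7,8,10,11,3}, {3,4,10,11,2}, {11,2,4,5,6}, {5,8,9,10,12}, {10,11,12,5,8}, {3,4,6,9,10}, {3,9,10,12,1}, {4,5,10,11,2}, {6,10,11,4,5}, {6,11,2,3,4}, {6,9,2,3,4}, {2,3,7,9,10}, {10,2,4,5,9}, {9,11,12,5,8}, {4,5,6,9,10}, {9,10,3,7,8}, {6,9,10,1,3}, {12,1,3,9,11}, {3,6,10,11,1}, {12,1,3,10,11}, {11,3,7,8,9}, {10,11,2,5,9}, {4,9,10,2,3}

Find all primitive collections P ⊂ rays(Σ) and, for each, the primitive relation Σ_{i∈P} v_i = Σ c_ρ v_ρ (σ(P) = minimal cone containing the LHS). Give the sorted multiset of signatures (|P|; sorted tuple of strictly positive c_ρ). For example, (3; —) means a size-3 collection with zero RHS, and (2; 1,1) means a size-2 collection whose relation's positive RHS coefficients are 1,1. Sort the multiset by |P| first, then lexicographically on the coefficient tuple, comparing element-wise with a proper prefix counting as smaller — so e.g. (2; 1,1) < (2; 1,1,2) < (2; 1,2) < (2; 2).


Primitive collections (21):

  P = {2,8}:  v_{2} + v_{8} = 0 ; sig = (2; —)
  P = {5,7}:  v_{5} + v_{7} = 0 ; sig = (2; —)
  P = {2,12}:  v_{2} + v_{12} = v_{6} ; sig = (2; 1)
  P = {3,5}:  v_{3} + v_{5} = v_{6} ; sig = (2; 1)
  P = {6,7}:  v_{6} + v_{7} = v_{3} ; sig = (2; 1)
  P = {6,8}:  v_{6} + v_{8} = v_{12} ; sig = (2; 1)
  P = {6,12}:  v_{6} + v_{12} = v_{1} ; sig = (2; 1)
  P = {1,7}:  v_{1} + v_{7} = v_{3} + v_{12} ; sig = (2; 1,1)
  P = {4,8}:  v_{4} + v_{8} = v_{6} + v_{10} ; sig = (2; 1,1)
  P = {7,12}:  v_{7} + v_{12} = v_{3} + v_{8} ; sig = (2; 1,1)
  P = {4,7}:  v_{4} + v_{7} = v_{2} + v_{3} + v_{10} ; sig = (2; 1,1,1)
  P = {4,12}:  v_{4} + v_{12} = 2·v_{6} + v_{10} ; sig = (2; 1,2)
  P = {1,4}:  v_{1} + v_{4} = 3·v_{6} + v_{10} ; sig = (2; 1,3)
  P = {1,2}:  v_{1} + v_{2} = 2·v_{6} ; sig = (2; 2)
  P = {1,8}:  v_{1} + v_{8} = 2·v_{12} ; sig = (2; 2)
  P = {2,6,10}:  v_{2} + v_{6} + v_{10} = v_{4} ; sig = (3; 1)
  P = {4,9,11}:  v_{4} + v_{9} + v_{11} = v_{2} + v_{5} ; sig = (3; 1,1)
  P = {3,9,10,11}:  v_{3} + v_{9} + v_{10} + v_{11} = 0 ; sig = (4; —)
  P = {6,9,10,11}:  v_{6} + v_{9} + v_{10} + v_{11} = v_{5} ; sig = (4; 1)
  P = {1,9,10,11}:  v_{1} + v_{9} + v_{10} + v_{11} = v_{5} + v_{12} ; sig = (4; 1,1)
  P = {9,10,11,12}:  v_{9} + v_{10} + v_{11} + v_{12} = v_{5} + v_{8} ; sig = (4; 1,1)

Hence PRS(X_Σ) =
{ (2; —) ×2,  (2; 1) ×5,  (2; 1,1) ×3,  (2; 1,1,1),  (2; 1,2),  (2; 1,3),  (2; 2) ×2,  (3; 1),  (3; 1,1),  (4; —),  (4; 1),  (4; 1,1) ×2 }


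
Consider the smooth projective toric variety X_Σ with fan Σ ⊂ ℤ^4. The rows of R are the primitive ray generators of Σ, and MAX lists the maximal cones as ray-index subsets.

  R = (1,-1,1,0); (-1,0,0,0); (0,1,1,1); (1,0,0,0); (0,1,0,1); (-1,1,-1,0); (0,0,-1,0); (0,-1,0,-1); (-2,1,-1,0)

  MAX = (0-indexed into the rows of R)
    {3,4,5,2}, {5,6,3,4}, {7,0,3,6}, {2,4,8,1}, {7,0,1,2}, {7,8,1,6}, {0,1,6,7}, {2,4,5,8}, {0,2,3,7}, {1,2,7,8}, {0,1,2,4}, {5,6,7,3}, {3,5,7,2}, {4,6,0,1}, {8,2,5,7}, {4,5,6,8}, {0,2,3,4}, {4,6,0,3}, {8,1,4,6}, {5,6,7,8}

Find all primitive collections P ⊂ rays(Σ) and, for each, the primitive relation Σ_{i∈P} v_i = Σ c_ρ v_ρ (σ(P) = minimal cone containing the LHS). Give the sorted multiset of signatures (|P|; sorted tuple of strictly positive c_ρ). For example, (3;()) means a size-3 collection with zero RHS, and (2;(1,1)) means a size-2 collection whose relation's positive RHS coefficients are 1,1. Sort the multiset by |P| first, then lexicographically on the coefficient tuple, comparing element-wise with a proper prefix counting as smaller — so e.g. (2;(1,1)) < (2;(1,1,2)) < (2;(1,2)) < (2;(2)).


Minimal non-faces — 7 found among 9 rays, 20 max cones:

  P={0,5}:  v_{0} + v_{5} = 0  ⟹  sig = (2;())
  P={1,3}:  v_{1} + v_{3} = 0  ⟹  sig = (2;())
  P={4,7}:  v_{4} + v_{7} = 0  ⟹  sig = (2;())
  P={0,8}:  v_{0} + v_{8} = v_{1}  ⟹  sig = (2;(1))
  P={1,5}:  v_{1} + v_{5} = v_{8}  ⟹  sig = (2;(1))
  P={2,6}:  v_{2} + v_{6} = v_{4}  ⟹  sig = (2;(1))
  P={3,8}:  v_{3} + v_{8} = v_{5}  ⟹  sig = (2;(1))

so the primitive-relation signature multiset is
[(2;()), (2;()), (2;()), (2;(1)), (2;(1)), (2;(1)), (2;(1))]


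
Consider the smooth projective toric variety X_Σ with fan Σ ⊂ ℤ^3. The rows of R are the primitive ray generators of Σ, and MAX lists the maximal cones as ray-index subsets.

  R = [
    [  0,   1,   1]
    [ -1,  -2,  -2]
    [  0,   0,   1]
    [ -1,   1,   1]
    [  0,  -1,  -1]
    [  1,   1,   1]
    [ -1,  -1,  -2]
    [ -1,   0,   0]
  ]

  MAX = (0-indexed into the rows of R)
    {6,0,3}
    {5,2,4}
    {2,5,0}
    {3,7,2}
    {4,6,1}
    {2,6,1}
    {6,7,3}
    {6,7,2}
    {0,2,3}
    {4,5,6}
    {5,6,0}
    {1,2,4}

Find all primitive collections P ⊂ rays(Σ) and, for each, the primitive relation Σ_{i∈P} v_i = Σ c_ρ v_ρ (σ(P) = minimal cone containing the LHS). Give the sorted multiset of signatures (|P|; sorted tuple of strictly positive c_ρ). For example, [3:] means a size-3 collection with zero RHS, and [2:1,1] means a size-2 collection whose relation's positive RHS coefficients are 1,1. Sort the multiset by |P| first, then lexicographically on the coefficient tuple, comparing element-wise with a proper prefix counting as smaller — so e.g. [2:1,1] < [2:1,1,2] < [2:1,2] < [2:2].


|primitive collections| = 14. Relations:

  • {0,4}:  v_{0} + v_{4} = 0  →  sig = [2:]
  • {0,7}:  v_{0} + v_{7} = v_{3}  →  sig = [2:1]
  • {1,5}:  v_{1} + v_{5} = v_{4}  →  sig = [2:1]
  • {3,4}:  v_{3} + v_{4} = v_{7}  →  sig = [2:1]
  • {5,7}:  v_{5} + v_{7} = v_{0}  →  sig = [2:1]
  • {0,1}:  v_{0} + v_{1} = v_{2} + v_{6}  →  sig = [2:1,1]
  • {4,7}:  v_{4} + v_{7} = v_{2} + v_{6}  →  sig = [2:1,1]
  • {1,3}:  v_{1} + v_{3} = v_{2} + v_{6} + v_{7}  →  sig = [2:1,1,1]
  • {3,5}:  v_{3} + v_{5} = 2·v_{0}  →  sig = [2:2]
  • {1,7}:  v_{1} + v_{7} = 2·v_{2} + 2·v_{6}  →  sig = [2:2,2]
  • {2,5,6}:  v_{2} + v_{5} + v_{6} = 0  →  sig = [3:]
  • {0,2,6}:  v_{0} + v_{2} + v_{6} = v_{7}  →  sig = [3:1]
  • {2,4,6}:  v_{2} + v_{4} + v_{6} = v_{1}  →  sig = [3:1]
  • {2,3,6}:  v_{2} + v_{3} + v_{6} = 2·v_{7}  →  sig = [3:2]

Signatures (|P|; sorted positive RHS coefficients), sorted:
    [2:]
    [2:1]
    [2:1]
    [2:1]
    [2:1]
    [2:1,1]
    [2:1,1]
    [2:1,1,1]
    [2:2]
    [2:2,2]
    [3:]
    [3:1]
    [3:1]
    [3:2]


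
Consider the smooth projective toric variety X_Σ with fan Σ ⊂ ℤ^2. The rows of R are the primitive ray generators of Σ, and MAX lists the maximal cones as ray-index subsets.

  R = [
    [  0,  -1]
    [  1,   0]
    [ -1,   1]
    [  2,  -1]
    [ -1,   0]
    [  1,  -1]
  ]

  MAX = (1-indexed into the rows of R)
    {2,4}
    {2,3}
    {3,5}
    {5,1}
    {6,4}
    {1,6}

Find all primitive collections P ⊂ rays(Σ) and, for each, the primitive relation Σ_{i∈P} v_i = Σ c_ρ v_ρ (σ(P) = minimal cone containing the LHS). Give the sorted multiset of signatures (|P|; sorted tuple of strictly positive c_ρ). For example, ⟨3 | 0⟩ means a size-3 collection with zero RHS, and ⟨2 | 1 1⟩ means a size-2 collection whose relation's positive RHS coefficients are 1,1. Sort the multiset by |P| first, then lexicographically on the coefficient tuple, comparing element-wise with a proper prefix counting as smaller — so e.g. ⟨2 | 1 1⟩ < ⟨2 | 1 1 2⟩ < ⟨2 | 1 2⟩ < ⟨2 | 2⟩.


Minimal non-faces — 9 found among 6 rays, 6 max cones:

  • {2,5}:  v_{2} + v_{5} = 0  ⇒ sig = ⟨2 | 0⟩
  • {3,6}:  v_{3} + v_{6} = 0  ⇒ sig = ⟨2 | 0⟩
  • {1,2}:  v_{1} + v_{2} = v_{6}  ⇒ sig = ⟨2 | 1⟩
  • {1,3}:  v_{1} + v_{3} = v_{5}  ⇒ sig = ⟨2 | 1⟩
  • {2,6}:  v_{2} + v_{6} = v_{4}  ⇒ sig = ⟨2 | 1⟩
  • {3,4}:  v_{3} + v_{4} = v_{2}  ⇒ sig = ⟨2 | 1⟩
  • {4,5}:  v_{4} + v_{5} = v_{6}  ⇒ sig = ⟨2 | 1⟩
  • {5,6}:  v_{5} + v_{6} = v_{1}  ⇒ sig = ⟨2 | 1⟩
  • {1,4}:  v_{1} + v_{4} = 2·v_{6}  ⇒ sig = ⟨2 | 2⟩

so the primitive-relation signature multiset is
{ ⟨2 | 0⟩ ×2,  ⟨2 | 1⟩ ×6,  ⟨2 | 2⟩ }


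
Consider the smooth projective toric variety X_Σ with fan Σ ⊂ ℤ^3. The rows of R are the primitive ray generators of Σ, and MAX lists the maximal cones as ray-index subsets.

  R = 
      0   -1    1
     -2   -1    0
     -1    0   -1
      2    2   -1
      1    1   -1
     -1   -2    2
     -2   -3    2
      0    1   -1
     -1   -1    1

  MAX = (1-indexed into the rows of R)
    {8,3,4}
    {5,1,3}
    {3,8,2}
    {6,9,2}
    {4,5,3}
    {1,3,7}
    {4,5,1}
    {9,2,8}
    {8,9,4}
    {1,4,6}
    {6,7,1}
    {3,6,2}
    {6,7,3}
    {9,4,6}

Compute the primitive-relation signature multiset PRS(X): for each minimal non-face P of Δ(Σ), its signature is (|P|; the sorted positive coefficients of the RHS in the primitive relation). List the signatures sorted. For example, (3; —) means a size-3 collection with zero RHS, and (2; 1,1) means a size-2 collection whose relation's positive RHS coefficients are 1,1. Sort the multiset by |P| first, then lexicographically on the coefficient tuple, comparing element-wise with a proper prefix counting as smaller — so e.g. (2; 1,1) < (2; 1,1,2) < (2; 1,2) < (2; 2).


Σ has 18 primitive collections:

  {1,8}:  v_{1} + v_{8} = 0  ⟹  sig = (2; —)
  {5,9}:  v_{5} + v_{9} = 0  ⟹  sig = (2; —)
  {1,9}:  v_{1} + v_{9} = v_{6}  ⟹  sig = (2; 1)
  {2,4}:  v_{2} + v_{4} = v_{8}  ⟹  sig = (2; 1)
  {2,5}:  v_{2} + v_{5} = v_{3}  ⟹  sig = (2; 1)
  {3,9}:  v_{3} + v_{9} = v_{2}  ⟹  sig = (2; 1)
  {4,7}:  v_{4} + v_{7} = v_{1}  ⟹  sig = (2; 1)
  {5,6}:  v_{5} + v_{6} = v_{1}  ⟹  sig = (2; 1)
  {6,8}:  v_{6} + v_{8} = v_{9}  ⟹  sig = (2; 1)
  {1,2}:  v_{1} + v_{2} = v_{3} + v_{6}  ⟹  sig = (2; 1,1)
  {5,8}:  v_{5} + v_{8} = v_{3} + v_{4}  ⟹  sig = (2; 1,1)
  {7,8}:  v_{7} + v_{8} = v_{3} + v_{6}  ⟹  sig = (2; 1,1)
  {5,7}:  v_{5} + v_{7} = 2·v_{1} + v_{3}  ⟹  sig = (2; 1,2)
  {7,9}:  v_{7} + v_{9} = v_{3} + 2·v_{6}  ⟹  sig = (2; 1,2)
  {2,7}:  v_{2} + v_{7} = 2·v_{3} + 2·v_{6}  ⟹  sig = (2; 2,2)
  {3,4,6}:  v_{3} + v_{4} + v_{6} = 0  ⟹  sig = (3; —)
  {1,3,4}:  v_{1} + v_{3} + v_{4} = v_{5}  ⟹  sig = (3; 1)
  {1,3,6}:  v_{1} + v_{3} + v_{6} = v_{7}  ⟹  sig = (3; 1)

Sorted signature multiset PRS(X):
[(2; —), (2; —), (2; 1), (2; 1), (2; 1), (2; 1), (2; 1), (2; 1), (2; 1), (2; 1,1), (2; 1,1), (2; 1,1), (2; 1,2), (2; 1,2), (2; 2,2), (3; —), (3; 1), (3; 1)]


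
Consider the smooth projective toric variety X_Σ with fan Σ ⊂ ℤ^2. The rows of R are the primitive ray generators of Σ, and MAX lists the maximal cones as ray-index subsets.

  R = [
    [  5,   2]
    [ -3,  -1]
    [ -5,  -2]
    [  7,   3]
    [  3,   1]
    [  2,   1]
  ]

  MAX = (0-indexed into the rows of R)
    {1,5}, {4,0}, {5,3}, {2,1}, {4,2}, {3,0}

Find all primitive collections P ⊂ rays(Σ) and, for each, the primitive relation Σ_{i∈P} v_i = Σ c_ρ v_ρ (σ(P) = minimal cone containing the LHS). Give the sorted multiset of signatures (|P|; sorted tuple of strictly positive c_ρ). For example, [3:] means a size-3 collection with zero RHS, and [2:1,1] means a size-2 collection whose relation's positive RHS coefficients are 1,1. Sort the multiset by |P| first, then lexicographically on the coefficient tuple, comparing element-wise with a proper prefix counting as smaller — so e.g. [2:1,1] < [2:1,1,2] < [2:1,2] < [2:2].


Δ(Σ) — 6 vertices, 9 min non-faces:

  {0,2}:  v_{0} + v_{2} = 0  ⇒ sig = [2:]
  {1,4}:  v_{1} + v_{4} = 0  ⇒ sig = [2:]
  {0,1}:  v_{0} + v_{1} = v_{5}  ⇒ sig = [2:1]
  {0,5}:  v_{0} + v_{5} = v_{3}  ⇒ sig = [2:1]
  {2,3}:  v_{2} + v_{3} = v_{5}  ⇒ sig = [2:1]
  {2,5}:  v_{2} + v_{5} = v_{1}  ⇒ sig = [2:1]
  {4,5}:  v_{4} + v_{5} = v_{0}  ⇒ sig = [2:1]
  {1,3}:  v_{1} + v_{3} = 2·v_{5}  ⇒ sig = [2:2]
  {3,4}:  v_{3} + v_{4} = 2·v_{0}  ⇒ sig = [2:2]

Hence PRS(X_Σ) =
    [2:]
    [2:]
    [2:1]
    [2:1]
    [2:1]
    [2:1]
    [2:1]
    [2:2]
    [2:2]


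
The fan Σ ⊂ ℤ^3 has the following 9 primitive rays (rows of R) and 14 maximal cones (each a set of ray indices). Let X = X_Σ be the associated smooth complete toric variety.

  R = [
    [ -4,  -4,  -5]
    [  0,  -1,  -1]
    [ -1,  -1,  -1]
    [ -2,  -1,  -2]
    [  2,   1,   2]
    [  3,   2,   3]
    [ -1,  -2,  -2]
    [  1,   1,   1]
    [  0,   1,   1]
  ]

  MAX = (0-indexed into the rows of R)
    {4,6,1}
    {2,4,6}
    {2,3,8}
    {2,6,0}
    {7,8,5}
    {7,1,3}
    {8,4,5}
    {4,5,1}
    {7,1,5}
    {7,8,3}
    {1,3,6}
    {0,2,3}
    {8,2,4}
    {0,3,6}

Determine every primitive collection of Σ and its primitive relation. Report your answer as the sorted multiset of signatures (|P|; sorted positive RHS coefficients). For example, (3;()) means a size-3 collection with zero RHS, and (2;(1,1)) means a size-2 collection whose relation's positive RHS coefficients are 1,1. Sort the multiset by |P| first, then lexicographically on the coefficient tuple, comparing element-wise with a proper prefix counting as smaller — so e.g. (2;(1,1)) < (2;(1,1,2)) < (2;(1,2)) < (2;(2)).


Minimal non-faces — 16 found among 9 rays, 14 max cones:

  {1,8}:  v_{1} + v_{8} = 0  ⇒ sig = (2;())
  {2,7}:  v_{2} + v_{7} = 0  ⇒ sig = (2;())
  {3,4}:  v_{3} + v_{4} = 0  ⇒ sig = (2;())
  {0,5}:  v_{0} + v_{5} = v_{6}  ⇒ sig = (2;(1))
  {1,2}:  v_{1} + v_{2} = v_{6}  ⇒ sig = (2;(1))
  {2,5}:  v_{2} + v_{5} = v_{4}  ⇒ sig = (2;(1))
  {3,5}:  v_{3} + v_{5} = v_{7}  ⇒ sig = (2;(1))
  {4,7}:  v_{4} + v_{7} = v_{5}  ⇒ sig = (2;(1))
  {6,7}:  v_{6} + v_{7} = v_{1}  ⇒ sig = (2;(1))
  {6,8}:  v_{6} + v_{8} = v_{2}  ⇒ sig = (2;(1))
  {0,4}:  v_{0} + v_{4} = v_{2} + v_{6}  ⇒ sig = (2;(1,1))
  {0,7}:  v_{0} + v_{7} = v_{3} + v_{6}  ⇒ sig = (2;(1,1))
  {5,6}:  v_{5} + v_{6} = v_{1} + v_{4}  ⇒ sig = (2;(1,1))
  {0,1}:  v_{0} + v_{1} = v_{3} + 2·v_{6}  ⇒ sig = (2;(1,2))
  {0,8}:  v_{0} + v_{8} = 2·v_{2} + v_{3}  ⇒ sig = (2;(1,2))
  {2,3,6}:  v_{2} + v_{3} + v_{6} = v_{0}  ⇒ sig = (3;(1))

Hence PRS(X_Σ) =
{ (2;()) ×3,  (2;(1)) ×7,  (2;(1,1)) ×3,  (2;(1,2)) ×2,  (3;(1)) }


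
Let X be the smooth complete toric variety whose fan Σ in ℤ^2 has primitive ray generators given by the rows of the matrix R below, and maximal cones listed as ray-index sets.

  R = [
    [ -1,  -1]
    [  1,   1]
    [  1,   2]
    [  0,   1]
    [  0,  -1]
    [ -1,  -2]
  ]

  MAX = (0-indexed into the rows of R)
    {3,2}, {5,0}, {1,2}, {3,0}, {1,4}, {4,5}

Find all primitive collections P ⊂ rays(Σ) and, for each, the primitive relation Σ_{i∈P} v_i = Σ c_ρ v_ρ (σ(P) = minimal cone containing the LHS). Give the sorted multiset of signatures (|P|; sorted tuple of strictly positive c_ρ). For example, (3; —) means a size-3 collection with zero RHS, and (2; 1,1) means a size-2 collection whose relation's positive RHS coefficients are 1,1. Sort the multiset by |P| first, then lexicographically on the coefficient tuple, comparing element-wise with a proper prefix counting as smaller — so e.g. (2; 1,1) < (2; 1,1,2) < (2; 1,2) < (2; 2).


9 collections generate NE(X_Σ); each relation:

  • {0,1}:  v_{0} + v_{1} = 0 ; sig = (2; —)
  • {2,5}:  v_{2} + v_{5} = 0 ; sig = (2; —)
  • {3,4}:  v_{3} + v_{4} = 0 ; sig = (2; —)
  • {0,2}:  v_{0} + v_{2} = v_{3} ; sig = (2; 1)
  • {0,4}:  v_{0} + v_{4} = v_{5} ; sig = (2; 1)
  • {1,3}:  v_{1} + v_{3} = v_{2} ; sig = (2; 1)
  • {1,5}:  v_{1} + v_{5} = v_{4} ; sig = (2; 1)
  • {2,4}:  v_{2} + v_{4} = v_{1} ; sig = (2; 1)
  • {3,5}:  v_{3} + v_{5} = v_{0} ; sig = (2; 1)

Hence PRS(X_Σ) =
    (2; —)
    (2; —)
    (2; —)
    (2; 1)
    (2; 1)
    (2; 1)
    (2; 1)
    (2; 1)
    (2; 1)


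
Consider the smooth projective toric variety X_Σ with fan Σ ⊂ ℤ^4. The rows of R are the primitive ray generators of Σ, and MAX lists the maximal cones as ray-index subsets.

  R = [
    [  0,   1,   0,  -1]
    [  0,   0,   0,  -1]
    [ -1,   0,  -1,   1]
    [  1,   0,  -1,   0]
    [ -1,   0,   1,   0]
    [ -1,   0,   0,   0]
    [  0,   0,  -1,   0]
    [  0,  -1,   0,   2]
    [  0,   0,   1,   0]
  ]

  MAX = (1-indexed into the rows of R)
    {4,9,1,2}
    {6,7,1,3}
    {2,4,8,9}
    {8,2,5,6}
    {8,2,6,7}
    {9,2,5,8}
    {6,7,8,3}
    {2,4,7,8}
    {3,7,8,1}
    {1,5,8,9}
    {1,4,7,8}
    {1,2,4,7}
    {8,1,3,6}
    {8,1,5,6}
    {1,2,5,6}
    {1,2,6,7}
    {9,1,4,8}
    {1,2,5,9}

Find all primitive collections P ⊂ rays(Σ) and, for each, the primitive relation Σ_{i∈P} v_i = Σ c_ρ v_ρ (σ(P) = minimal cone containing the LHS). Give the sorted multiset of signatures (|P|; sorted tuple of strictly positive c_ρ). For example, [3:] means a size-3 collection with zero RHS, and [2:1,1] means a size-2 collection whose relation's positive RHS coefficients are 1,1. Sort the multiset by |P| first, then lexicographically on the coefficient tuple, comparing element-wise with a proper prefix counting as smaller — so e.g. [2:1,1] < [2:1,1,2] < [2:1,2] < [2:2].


Δ(Σ) — 9 vertices, 11 min non-faces:

  • {4,5}:  v_{4} + v_{5} = 0 — sig = [2:]
  • {7,9}:  v_{7} + v_{9} = 0 — sig = [2:]
  • {4,6}:  v_{4} + v_{6} = v_{7} — sig = [2:1]
  • {5,7}:  v_{5} + v_{7} = v_{6} — sig = [2:1]
  • {6,9}:  v_{6} + v_{9} = v_{5} — sig = [2:1]
  • {2,3}:  v_{2} + v_{3} = v_{6} + v_{7} — sig = [2:1,1]
  • {3,9}:  v_{3} + v_{9} = v_{1} + v_{6} + v_{8} — sig = [2:1,1,1]
  • {3,4}:  v_{3} + v_{4} = v_{1} + 2·v_{7} + v_{8} — sig = [2:1,1,2]
  • {3,5}:  v_{3} + v_{5} = v_{1} + 2·v_{6} + v_{8} — sig = [2:1,1,2]
  • {1,2,8}:  v_{1} + v_{2} + v_{8} = 0 — sig = [3:]
  • {1,6,7,8}:  v_{1} + v_{6} + v_{7} + v_{8} = v_{3} — sig = [4:1]

Signatures (|P|; sorted positive RHS coefficients), sorted:
    |P|=2: 9 collections, coeffs (), (), (1), (1), (1), (1,1), (1,1,1), (1,1,2), (1,1,2)
    |P|=3: 1 collection, coeffs ()
    |P|=4: 1 collection, coeffs (1)


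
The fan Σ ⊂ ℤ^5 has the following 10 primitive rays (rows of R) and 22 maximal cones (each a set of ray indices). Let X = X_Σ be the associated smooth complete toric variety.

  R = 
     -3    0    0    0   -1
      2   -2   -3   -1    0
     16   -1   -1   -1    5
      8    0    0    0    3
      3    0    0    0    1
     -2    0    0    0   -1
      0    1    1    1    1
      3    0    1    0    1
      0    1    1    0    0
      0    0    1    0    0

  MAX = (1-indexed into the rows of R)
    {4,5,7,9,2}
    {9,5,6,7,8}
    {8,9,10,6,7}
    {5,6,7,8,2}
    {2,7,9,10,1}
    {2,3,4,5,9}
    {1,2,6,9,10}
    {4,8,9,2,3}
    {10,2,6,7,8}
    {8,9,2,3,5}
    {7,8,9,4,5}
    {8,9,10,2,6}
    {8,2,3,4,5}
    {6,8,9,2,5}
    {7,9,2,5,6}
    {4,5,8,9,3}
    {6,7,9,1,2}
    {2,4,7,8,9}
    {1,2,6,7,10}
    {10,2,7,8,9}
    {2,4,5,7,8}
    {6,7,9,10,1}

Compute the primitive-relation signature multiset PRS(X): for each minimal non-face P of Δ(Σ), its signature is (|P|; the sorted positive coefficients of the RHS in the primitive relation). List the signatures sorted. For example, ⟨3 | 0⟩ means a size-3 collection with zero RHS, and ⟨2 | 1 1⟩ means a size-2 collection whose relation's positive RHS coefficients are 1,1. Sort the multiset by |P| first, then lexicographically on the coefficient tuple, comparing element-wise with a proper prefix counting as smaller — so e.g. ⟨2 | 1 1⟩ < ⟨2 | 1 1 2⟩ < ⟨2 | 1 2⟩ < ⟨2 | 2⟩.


14 collections generate NE(X_Σ); each relation:

  P = {1,5}:  v_{1} + v_{5} = 0  so sig = ⟨2 | 0⟩
  P = {1,8}:  v_{1} + v_{8} = v_{10}  so sig = ⟨2 | 1⟩
  P = {5,10}:  v_{5} + v_{10} = v_{8}  so sig = ⟨2 | 1⟩
  P = {1,3}:  v_{1} + v_{3} = v_{2} + v_{4} + v_{8} + v_{9}  so sig = ⟨2 | 1 1 1 1⟩
  P = {1,4}:  v_{1} + v_{4} = v_{2} + v_{7} + v_{8} + v_{9}  so sig = ⟨2 | 1 1 1 1⟩
  P = {3,10}:  v_{3} + v_{10} = v_{2} + v_{4} + 2·v_{8} + v_{9}  so sig = ⟨2 | 1 1 1 2⟩
  P = {4,10}:  v_{4} + v_{10} = v_{2} + v_{7} + 2·v_{8} + v_{9}  so sig = ⟨2 | 1 1 1 2⟩
  P = {3,6}:  v_{3} + v_{6} = v_{2} + 3·v_{5} + v_{8} + v_{9}  so sig = ⟨2 | 1 1 1 3⟩
  P = {3,7}:  v_{3} + v_{7} = 2·v_{4}  so sig = ⟨2 | 2⟩
  P = {4,6}:  v_{4} + v_{6} = 2·v_{5}  so sig = ⟨2 | 2⟩
  P = {2,6,7,9,10}:  v_{2} + v_{6} + v_{7} + v_{9} + v_{10} = 0  so sig = ⟨5 | 0⟩
  P = {2,4,5,8,9}:  v_{2} + v_{4} + v_{5} + v_{8} + v_{9} = v_{3}  so sig = ⟨5 | 1⟩
  P = {2,5,7,8,9}:  v_{2} + v_{5} + v_{7} + v_{8} + v_{9} = v_{4}  so sig = ⟨5 | 1⟩
  P = {2,6,7,8,9}:  v_{2} + v_{6} + v_{7} + v_{8} + v_{9} = v_{5}  so sig = ⟨5 | 1⟩

Hence PRS(X_Σ) =
    |P|=2: 10 collections, coeffs (), (1), (1), (1,1,1,1), (1,1,1,1), (1,1,1,2), (1,1,1,2), (1,1,1,3), (2), (2)
    |P|=5: 4 collections, coeffs (), (1), (1), (1)


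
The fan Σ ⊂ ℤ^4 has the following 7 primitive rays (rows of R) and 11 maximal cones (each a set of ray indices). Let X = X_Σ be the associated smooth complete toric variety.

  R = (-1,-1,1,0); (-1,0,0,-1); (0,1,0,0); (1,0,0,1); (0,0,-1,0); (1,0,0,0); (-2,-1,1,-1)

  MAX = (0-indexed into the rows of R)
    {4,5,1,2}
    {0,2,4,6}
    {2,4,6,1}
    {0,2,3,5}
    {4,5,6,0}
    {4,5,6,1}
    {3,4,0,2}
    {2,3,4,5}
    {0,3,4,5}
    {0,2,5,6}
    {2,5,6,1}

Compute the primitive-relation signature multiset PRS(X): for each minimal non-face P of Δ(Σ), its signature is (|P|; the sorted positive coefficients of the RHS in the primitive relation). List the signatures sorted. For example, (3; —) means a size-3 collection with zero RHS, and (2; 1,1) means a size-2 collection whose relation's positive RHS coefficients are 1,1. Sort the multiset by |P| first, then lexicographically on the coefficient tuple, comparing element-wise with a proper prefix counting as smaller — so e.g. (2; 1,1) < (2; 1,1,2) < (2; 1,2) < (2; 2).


Primitive collections (5):

  • {1,3}:  v_{1} + v_{3} = 0 ; sig = (2; —)
  • {0,1}:  v_{0} + v_{1} = v_{6} ; sig = (2; 1)
  • {3,6}:  v_{3} + v_{6} = v_{0} ; sig = (2; 1)
  • {0,2,4,5}:  v_{0} + v_{2} + v_{4} + v_{5} = 0 ; sig = (4; —)
  • {2,4,5,6}:  v_{2} + v_{4} + v_{5} + v_{6} = v_{1} ; sig = (4; 1)

Sorted signature multiset PRS(X):
{ (2; —),  (2; 1) ×2,  (4; —),  (4; 1) }


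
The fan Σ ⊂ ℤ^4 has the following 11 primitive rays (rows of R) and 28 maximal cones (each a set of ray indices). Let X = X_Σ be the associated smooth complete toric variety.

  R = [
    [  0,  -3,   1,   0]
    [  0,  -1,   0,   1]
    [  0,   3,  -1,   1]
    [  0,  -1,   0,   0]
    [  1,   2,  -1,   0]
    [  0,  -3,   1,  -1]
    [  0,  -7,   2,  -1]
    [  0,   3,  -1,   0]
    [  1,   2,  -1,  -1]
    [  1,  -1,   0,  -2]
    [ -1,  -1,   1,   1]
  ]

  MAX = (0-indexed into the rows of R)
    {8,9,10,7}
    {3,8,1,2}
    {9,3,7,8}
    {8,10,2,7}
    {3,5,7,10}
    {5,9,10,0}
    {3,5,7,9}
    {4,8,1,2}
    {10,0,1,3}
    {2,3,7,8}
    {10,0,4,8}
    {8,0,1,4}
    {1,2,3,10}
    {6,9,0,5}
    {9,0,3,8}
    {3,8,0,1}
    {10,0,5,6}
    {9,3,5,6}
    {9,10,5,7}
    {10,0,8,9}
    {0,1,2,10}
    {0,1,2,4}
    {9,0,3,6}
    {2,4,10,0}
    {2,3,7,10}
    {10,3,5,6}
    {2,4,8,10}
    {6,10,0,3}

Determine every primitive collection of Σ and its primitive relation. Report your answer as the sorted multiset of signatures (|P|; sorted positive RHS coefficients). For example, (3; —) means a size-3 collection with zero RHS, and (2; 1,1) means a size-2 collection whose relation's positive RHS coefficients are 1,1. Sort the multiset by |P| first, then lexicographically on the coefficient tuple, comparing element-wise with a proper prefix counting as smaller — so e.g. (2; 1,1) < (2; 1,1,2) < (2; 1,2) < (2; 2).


24 collections generate NE(X_Σ); each relation:

  {0,7}:  v_{0} + v_{7} = 0  ⇒ sig = (2; —)
  {2,5}:  v_{2} + v_{5} = 0  ⇒ sig = (2; —)
  {2,9}:  v_{2} + v_{9} = v_{8}  ⇒ sig = (2; 1)
  {5,8}:  v_{5} + v_{8} = v_{9}  ⇒ sig = (2; 1)
  {1,5}:  v_{1} + v_{5} = v_{0} + v_{3}  ⇒ sig = (2; 1,1)
  {1,7}:  v_{1} + v_{7} = v_{2} + v_{3}  ⇒ sig = (2; 1,1)
  {2,6}:  v_{2} + v_{6} = v_{0} + v_{3}  ⇒ sig = (2; 1,1)
  {3,4}:  v_{3} + v_{4} = v_{1} + v_{8}  ⇒ sig = (2; 1,1)
  {4,5}:  v_{4} + v_{5} = v_{0} + v_{8}  ⇒ sig = (2; 1,1)
  {4,7}:  v_{4} + v_{7} = v_{2} + v_{8}  ⇒ sig = (2; 1,1)
  {6,7}:  v_{6} + v_{7} = v_{3} + v_{5}  ⇒ sig = (2; 1,1)
  {1,9}:  v_{1} + v_{9} = v_{0} + v_{3} + v_{8}  ⇒ sig = (2; 1,1,1)
  {6,8}:  v_{6} + v_{8} = v_{0} + v_{3} + v_{9}  ⇒ sig = (2; 1,1,1)
  {4,6}:  v_{4} + v_{6} = 2·v_{0} + v_{3} + v_{8}  ⇒ sig = (2; 1,1,2)
  {4,9}:  v_{4} + v_{9} = v_{0} + 2·v_{8}  ⇒ sig = (2; 1,2)
  {1,6}:  v_{1} + v_{6} = 2·v_{0} + 2·v_{3}  ⇒ sig = (2; 2,2)
  {3,8,10}:  v_{3} + v_{8} + v_{10} = 0  ⇒ sig = (3; —)
  {0,2,3}:  v_{0} + v_{2} + v_{3} = v_{1}  ⇒ sig = (3; 1)
  {0,2,8}:  v_{0} + v_{2} + v_{8} = v_{4}  ⇒ sig = (3; 1)
  {0,3,5}:  v_{0} + v_{3} + v_{5} = v_{6}  ⇒ sig = (3; 1)
  {3,9,10}:  v_{3} + v_{9} + v_{10} = v_{5}  ⇒ sig = (3; 1)
  {1,8,10}:  v_{1} + v_{8} + v_{10} = v_{0} + v_{2}  ⇒ sig = (3; 1,1)
  {6,9,10}:  v_{6} + v_{9} + v_{10} = v_{0} + 2·v_{5}  ⇒ sig = (3; 1,2)
  {1,4,10}:  v_{1} + v_{4} + v_{10} = 2·v_{0} + 2·v_{2}  ⇒ sig = (3; 2,2)

so the primitive-relation signature multiset is
{ (2; —) ×2,  (2; 1) ×2,  (2; 1,1) ×7,  (2; 1,1,1) ×2,  (2; 1,1,2),  (2; 1,2),  (2; 2,2),  (3; —),  (3; 1) ×4,  (3; 1,1),  (3; 1,2),  (3; 2,2) }


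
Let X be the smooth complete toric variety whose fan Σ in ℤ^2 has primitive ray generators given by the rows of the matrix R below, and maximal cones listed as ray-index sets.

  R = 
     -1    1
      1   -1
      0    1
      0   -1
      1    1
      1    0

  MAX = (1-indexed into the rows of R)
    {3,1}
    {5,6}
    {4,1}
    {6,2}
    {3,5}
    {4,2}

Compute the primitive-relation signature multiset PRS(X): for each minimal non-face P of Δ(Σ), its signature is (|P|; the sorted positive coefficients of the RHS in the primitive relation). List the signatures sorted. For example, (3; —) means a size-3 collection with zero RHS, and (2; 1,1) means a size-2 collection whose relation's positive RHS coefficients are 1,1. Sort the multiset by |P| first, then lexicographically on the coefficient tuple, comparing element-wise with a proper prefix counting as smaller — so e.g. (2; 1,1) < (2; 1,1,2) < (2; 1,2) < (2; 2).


The 9 primitive collections of Σ (r=6, n=2):

  P = {1,2}:  v_{1} + v_{2} = 0 ; sig = (2; —)
  P = {3,4}:  v_{3} + v_{4} = 0 ; sig = (2; —)
  P = {1,6}:  v_{1} + v_{6} = v_{3} ; sig = (2; 1)
  P = {2,3}:  v_{2} + v_{3} = v_{6} ; sig = (2; 1)
  P = {3,6}:  v_{3} + v_{6} = v_{5} ; sig = (2; 1)
  P = {4,5}:  v_{4} + v_{5} = v_{6} ; sig = (2; 1)
  P = {4,6}:  v_{4} + v_{6} = v_{2} ; sig = (2; 1)
  P = {1,5}:  v_{1} + v_{5} = 2·v_{3} ; sig = (2; 2)
  P = {2,5}:  v_{2} + v_{5} = 2·v_{6} ; sig = (2; 2)

so the primitive-relation signature multiset is
[(2; —), (2; —), (2; 1), (2; 1), (2; 1), (2; 1), (2; 1), (2; 2), (2; 2)]


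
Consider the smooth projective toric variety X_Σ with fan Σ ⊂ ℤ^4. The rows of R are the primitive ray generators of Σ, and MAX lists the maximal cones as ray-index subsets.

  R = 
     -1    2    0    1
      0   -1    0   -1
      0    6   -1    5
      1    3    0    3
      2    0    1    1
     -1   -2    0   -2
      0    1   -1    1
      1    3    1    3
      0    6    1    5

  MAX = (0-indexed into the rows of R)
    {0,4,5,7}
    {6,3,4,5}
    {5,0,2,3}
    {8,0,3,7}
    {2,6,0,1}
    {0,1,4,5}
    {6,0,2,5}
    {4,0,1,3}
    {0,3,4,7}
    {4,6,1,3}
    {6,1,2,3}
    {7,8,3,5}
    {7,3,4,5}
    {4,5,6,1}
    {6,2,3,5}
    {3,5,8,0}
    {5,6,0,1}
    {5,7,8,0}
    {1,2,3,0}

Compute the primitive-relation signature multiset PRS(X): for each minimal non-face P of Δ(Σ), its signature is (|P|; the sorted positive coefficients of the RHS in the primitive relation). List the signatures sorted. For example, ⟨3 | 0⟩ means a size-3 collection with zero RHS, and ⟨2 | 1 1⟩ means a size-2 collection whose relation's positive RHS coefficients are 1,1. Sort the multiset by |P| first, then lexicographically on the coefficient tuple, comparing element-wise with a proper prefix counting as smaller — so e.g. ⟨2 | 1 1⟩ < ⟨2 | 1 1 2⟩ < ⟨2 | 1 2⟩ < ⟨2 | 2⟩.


|primitive collections| = 14. Relations:

  • {1,7}:  v_{1} + v_{7} = v_{0} + v_{4}  →  sig = ⟨2 | 1 1⟩
  • {1,8}:  v_{1} + v_{8} = v_{0} + v_{7}  →  sig = ⟨2 | 1 1⟩
  • {2,7}:  v_{2} + v_{7} = v_{0} + 3·v_{3} + v_{5}  →  sig = ⟨2 | 1 1 3⟩
  • {6,7}:  v_{6} + v_{7} = 2·v_{3} + v_{5}  →  sig = ⟨2 | 1 2⟩
  • {6,8}:  v_{6} + v_{8} = v_{0} + 3·v_{3} + 2·v_{5}  →  sig = ⟨2 | 1 2 3⟩
  • {2,4}:  v_{2} + v_{4} = 2·v_{3}  →  sig = ⟨2 | 2⟩
  • {4,8}:  v_{4} + v_{8} = 2·v_{7}  →  sig = ⟨2 | 2⟩
  • {2,8}:  v_{2} + v_{8} = 2·v_{0} + 4·v_{3} + 2·v_{5}  →  sig = ⟨2 | 2 2 4⟩
  • {1,3,5}:  v_{1} + v_{3} + v_{5} = 0  →  sig = ⟨3 | 0⟩
  • {0,3,6}:  v_{0} + v_{3} + v_{6} = v_{2}  →  sig = ⟨3 | 1⟩
  • {0,4,6}:  v_{0} + v_{4} + v_{6} = v_{3}  →  sig = ⟨3 | 1⟩
  • {1,2,5}:  v_{1} + v_{2} + v_{5} = v_{0} + v_{6}  →  sig = ⟨3 | 1 1⟩
  • {0,3,4,5}:  v_{0} + v_{3} + v_{4} + v_{5} = v_{7}  →  sig = ⟨4 | 1⟩
  • {0,3,5,7}:  v_{0} + v_{3} + v_{5} + v_{7} = v_{8}  →  sig = ⟨4 | 1⟩

Hence PRS(X_Σ) =
{ ⟨2 | 1 1⟩ ×2,  ⟨2 | 1 1 3⟩,  ⟨2 | 1 2⟩,  ⟨2 | 1 2 3⟩,  ⟨2 | 2⟩ ×2,  ⟨2 | 2 2 4⟩,  ⟨3 | 0⟩,  ⟨3 | 1⟩ ×2,  ⟨3 | 1 1⟩,  ⟨4 | 1⟩ ×2 }


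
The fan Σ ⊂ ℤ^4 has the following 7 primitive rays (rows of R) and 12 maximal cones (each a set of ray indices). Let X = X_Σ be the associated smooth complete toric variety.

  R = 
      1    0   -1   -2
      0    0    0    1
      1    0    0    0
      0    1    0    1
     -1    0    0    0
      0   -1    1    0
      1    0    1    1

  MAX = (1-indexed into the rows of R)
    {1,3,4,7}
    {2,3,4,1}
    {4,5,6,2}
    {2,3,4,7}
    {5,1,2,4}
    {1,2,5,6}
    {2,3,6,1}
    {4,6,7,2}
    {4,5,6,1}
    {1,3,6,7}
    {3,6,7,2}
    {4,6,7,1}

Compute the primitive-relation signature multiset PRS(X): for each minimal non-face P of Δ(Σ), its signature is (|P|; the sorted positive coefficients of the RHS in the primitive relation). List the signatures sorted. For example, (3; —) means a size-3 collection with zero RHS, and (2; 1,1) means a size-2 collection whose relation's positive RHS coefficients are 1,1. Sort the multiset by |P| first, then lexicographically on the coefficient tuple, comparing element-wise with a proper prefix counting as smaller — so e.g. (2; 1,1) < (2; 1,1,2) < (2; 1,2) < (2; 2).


Δ(Σ) — 7 vertices, 5 min non-faces:

  • {3,5}:  v_{3} + v_{5} = 0 — sig = (2; —)
  • {5,7}:  v_{5} + v_{7} = v_{4} + v_{6} — sig = (2; 1,1)
  • {3,4,6}:  v_{3} + v_{4} + v_{6} = v_{7} — sig = (3; 1)
  • {1,2,7}:  v_{1} + v_{2} + v_{7} = 2·v_{3} — sig = (3; 2)
  • {1,2,4,6}:  v_{1} + v_{2} + v_{4} + v_{6} = v_{3} — sig = (4; 1)

Signatures (|P|; sorted positive RHS coefficients), sorted:
    (2; —)
    (2; 1,1)
    (3; 1)
    (3; 2)
    (4; 1)


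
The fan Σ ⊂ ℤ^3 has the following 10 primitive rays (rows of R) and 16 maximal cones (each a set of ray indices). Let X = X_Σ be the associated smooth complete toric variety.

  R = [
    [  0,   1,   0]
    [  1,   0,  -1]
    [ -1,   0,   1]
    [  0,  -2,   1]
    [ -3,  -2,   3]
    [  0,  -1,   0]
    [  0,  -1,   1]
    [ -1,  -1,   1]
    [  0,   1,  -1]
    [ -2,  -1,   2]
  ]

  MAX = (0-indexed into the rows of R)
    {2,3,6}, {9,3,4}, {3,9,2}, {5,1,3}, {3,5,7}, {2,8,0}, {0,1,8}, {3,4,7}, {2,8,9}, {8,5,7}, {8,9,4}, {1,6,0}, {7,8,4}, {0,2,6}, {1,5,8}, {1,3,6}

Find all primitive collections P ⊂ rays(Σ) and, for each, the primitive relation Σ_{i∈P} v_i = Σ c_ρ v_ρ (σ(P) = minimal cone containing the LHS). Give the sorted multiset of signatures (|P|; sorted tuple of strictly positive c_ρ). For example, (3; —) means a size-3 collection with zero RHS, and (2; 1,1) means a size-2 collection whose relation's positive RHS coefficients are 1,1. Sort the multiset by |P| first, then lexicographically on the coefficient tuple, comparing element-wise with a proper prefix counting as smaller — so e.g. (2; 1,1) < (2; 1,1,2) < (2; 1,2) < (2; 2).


Σ has 21 primitive collections:

  {0,5}:  v_{0} + v_{5} = 0  →  sig = (2; —)
  {1,2}:  v_{1} + v_{2} = 0  →  sig = (2; —)
  {6,8}:  v_{6} + v_{8} = 0  →  sig = (2; —)
  {0,3}:  v_{0} + v_{3} = v_{6}  →  sig = (2; 1)
  {0,7}:  v_{0} + v_{7} = v_{2}  →  sig = (2; 1)
  {1,7}:  v_{1} + v_{7} = v_{5}  →  sig = (2; 1)
  {1,9}:  v_{1} + v_{9} = v_{7}  →  sig = (2; 1)
  {2,5}:  v_{2} + v_{5} = v_{7}  →  sig = (2; 1)
  {2,7}:  v_{2} + v_{7} = v_{9}  →  sig = (2; 1)
  {3,8}:  v_{3} + v_{8} = v_{5}  →  sig = (2; 1)
  {5,6}:  v_{5} + v_{6} = v_{3}  →  sig = (2; 1)
  {7,9}:  v_{7} + v_{9} = v_{4}  →  sig = (2; 1)
  {0,4}:  v_{0} + v_{4} = v_{2} + v_{9}  →  sig = (2; 1,1)
  {6,7}:  v_{6} + v_{7} = v_{2} + v_{3}  →  sig = (2; 1,1)
  {4,6}:  v_{4} + v_{6} = v_{2} + v_{3} + v_{9}  →  sig = (2; 1,1,1)
  {6,9}:  v_{6} + v_{9} = 2·v_{2} + v_{3}  →  sig = (2; 1,2)
  {0,9}:  v_{0} + v_{9} = 2·v_{2}  →  sig = (2; 2)
  {1,4}:  v_{1} + v_{4} = 2·v_{7}  →  sig = (2; 2)
  {2,4}:  v_{2} + v_{4} = 2·v_{9}  →  sig = (2; 2)
  {5,9}:  v_{5} + v_{9} = 2·v_{7}  →  sig = (2; 2)
  {4,5}:  v_{4} + v_{5} = 3·v_{7}  →  sig = (2; 3)

Hence PRS(X_Σ) =
{ (2; —) ×3,  (2; 1) ×9,  (2; 1,1) ×2,  (2; 1,1,1),  (2; 1,2),  (2; 2) ×4,  (2; 3) }
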